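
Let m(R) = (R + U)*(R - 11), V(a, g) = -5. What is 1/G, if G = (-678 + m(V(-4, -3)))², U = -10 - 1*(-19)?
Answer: 1/550564 ≈ 1.8163e-6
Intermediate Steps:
U = 9 (U = -10 + 19 = 9)
m(R) = (-11 + R)*(9 + R) (m(R) = (R + 9)*(R - 11) = (9 + R)*(-11 + R) = (-11 + R)*(9 + R))
G = 550564 (G = (-678 + (-99 + (-5)² - 2*(-5)))² = (-678 + (-99 + 25 + 10))² = (-678 - 64)² = (-742)² = 550564)
1/G = 1/550564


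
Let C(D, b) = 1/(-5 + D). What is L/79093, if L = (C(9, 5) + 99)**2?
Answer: 157609/1265488 ≈ 0.12454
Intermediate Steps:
L = 157609/16 (L = (1/(-5 + 9) + 99)**2 = (1/4 + 99)**2 = (397/4)**2 = 157609/16 ≈ 9850.6)
L/79093 = (157609/16)/79093 = (157609/16)*(1/79093) = 157609/1265488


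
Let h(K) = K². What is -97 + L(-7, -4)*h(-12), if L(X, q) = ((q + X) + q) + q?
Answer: -2833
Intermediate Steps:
L(X, q) = X + 3*q (L(X, q) = ((X + q) + q) + q = (X + 2*q) + q = X + 3*q)
-97 + L(-7, -4)*h(-12) = -97 + (-7 + 3*(-4))*(-12)² = -97 + (-7 - 12)*144 = -97 - 19*144 = -97 - 2736 = -2833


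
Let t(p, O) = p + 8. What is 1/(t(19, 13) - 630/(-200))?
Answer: 20/603 ≈ 0.033167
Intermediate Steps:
t(p, O) = 8 + p
1/(t(19, 13) - 630/(-200)) = 1/((8 + 19) - 630/(-200)) = 1/(27 - 630*(-1/200)) = 1/(27 + 63/20) = 1/(603/20) = 20/603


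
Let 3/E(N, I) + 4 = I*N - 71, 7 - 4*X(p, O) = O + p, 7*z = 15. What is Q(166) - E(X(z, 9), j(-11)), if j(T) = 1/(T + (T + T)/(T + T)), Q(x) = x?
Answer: 3482026/20971 ≈ 166.04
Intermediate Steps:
z = 15/7 (z = (⅐)*15 = 15/7 ≈ 2.1429)
X(p, O) = 7/4 - O/4 - p/4 (X(p, O) = 7/4 - (O + p)/4 = 7/4 + (-O/4 - p/4) = 7/4 - O/4 - p/4)
j(T) = 1/(1 + T) (j(T) = 1/(T + (2*T)/((2*T))) = 1/(T + (2*T)*(1/(2*T))) = 1/(T + 1) = 1/(1 + T))
E(N, I) = 3/(-75 + I*N) (E(N, I) = 3/(-4 + (I*N - 71)) = 3/(-4 + (-71 + I*N)) = 3/(-75 + I*N))
Q(166) - E(X(z, 9), j(-11)) = 166 - 3/(-75 + (7/4 - ¼*9 - ¼*15/7)/(1 - 11)) = 166 - 3/(-75 + (7/4 - 9/4 - 15/28)/(-10)) = 166 - 3/(-75 - ⅒*(-29/28)) = 166 - 3/(-75 + 29/280) = 166 - 3/(-20971/280) = 166 - 3*(-280)/20971 = 166 - 1*(-840/20971) = 166 + 840/20971 = 3482026/20971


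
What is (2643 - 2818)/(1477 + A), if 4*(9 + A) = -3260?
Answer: -175/653 ≈ -0.26799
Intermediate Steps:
A = -824 (A = -9 + (¼)*(-3260) = -9 - 815 = -824)
(2643 - 2818)/(1477 + A) = (2643 - 2818)/(1477 - 824) = -175/653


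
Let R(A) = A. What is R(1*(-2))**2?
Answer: 4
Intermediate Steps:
R(1*(-2))**2 = (1*(-2))**2 = (-2)**2 = 4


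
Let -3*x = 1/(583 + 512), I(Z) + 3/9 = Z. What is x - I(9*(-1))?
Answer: 30659/3285 ≈ 9.3330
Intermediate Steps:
I(Z) = -⅓ + Z
x = -1/3285 (x = -1/(3*(583 + 512)) = -⅓/1095 = -⅓*1/1095 = -1/3285 ≈ -0.00030441)
x - I(9*(-1)) = -1/3285 - (-⅓ + 9*(-1)) = -1/3285 - (-⅓ - 9) = -1/3285 - 1*(-28/3) = -1/3285 + 28/3 = 30659/3285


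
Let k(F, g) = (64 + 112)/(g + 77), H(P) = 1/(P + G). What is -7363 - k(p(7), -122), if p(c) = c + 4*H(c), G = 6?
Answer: -331159/45 ≈ -7359.1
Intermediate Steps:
H(P) = 1/(6 + P) (H(P) = 1/(P + 6) = 1/(6 + P))
p(c) = c + 4/(6 + c)
k(F, g) = 176/(77 + g)
-7363 - k(p(7), -122) = -7363 - 176/(77 - 122) = -7363 - 176/(-45) = -7363 - 176*(-1)/45 = -7363 - 1*(-176/45) = -7363 + 176/45 = -331159/45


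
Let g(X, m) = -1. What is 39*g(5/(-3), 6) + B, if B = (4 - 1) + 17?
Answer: -19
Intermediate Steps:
B = 20 (B = 3 + 17 = 20)
39*g(5/(-3), 6) + B = 39*(-1) + 20 = -39 + 20 = -19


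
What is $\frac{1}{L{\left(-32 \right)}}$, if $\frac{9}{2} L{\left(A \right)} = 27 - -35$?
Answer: $\frac{9}{124} \approx 0.072581$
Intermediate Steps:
$L{\left(A \right)} = \frac{124}{9}$ ($L{\left(A \right)} = \frac{2 \left(27 - -35\right)}{9} = \frac{2 \left(27 + 35\right)}{9} = \frac{2}{9} \cdot 62 = \frac{124}{9}$)
$\frac{1}{L{\left(-32 \right)}} = \frac{1}{\frac{124}{9}} = \frac{9}{124}$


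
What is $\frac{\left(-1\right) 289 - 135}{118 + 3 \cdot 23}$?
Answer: $- \frac{424}{187} \approx -2.2674$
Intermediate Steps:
$\frac{\left(-1\right) 289 - 135}{118 + 3 \cdot 23} = \frac{-289 - 135}{118 + 69} = - \frac{424}{187}$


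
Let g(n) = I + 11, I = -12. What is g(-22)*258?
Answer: -258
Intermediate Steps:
g(n) = -1 (g(n) = -12 + 11 = -1)
g(-22)*258 = -1*258 = -258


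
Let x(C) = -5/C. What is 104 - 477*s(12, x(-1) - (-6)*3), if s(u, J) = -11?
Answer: 5351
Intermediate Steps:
104 - 477*s(12, x(-1) - (-6)*3) = 104 - 477*(-11) = 104 + 5247 = 5351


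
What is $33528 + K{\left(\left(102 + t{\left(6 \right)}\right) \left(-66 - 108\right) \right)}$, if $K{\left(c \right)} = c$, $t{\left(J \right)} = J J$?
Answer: $9516$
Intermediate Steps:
$t{\left(J \right)} = J^{2}$
$33528 + K{\left(\left(102 + t{\left(6 \right)}\right) \left(-66 - 108\right) \right)} = 33528 + \left(102 + 6^{2}\right) \left(-66 - 108\right) = 33528 + \left(102 + 36\right) \left(-174\right) = 33528 + 138 \left(-174\right) = 33528 - 24012 = 9516$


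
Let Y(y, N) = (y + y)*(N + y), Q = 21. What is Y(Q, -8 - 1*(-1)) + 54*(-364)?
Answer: -19068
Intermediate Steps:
Y(y, N) = 2*y*(N + y) (Y(y, N) = (2*y)*(N + y) = 2*y*(N + y))
Y(Q, -8 - 1*(-1)) + 54*(-364) = 2*21*((-8 - 1*(-1)) + 21) + 54*(-364) = 2*21*((-8 + 1) + 21) - 19656 = 2*21*(-7 + 21) - 19656 = 2*21*14 - 19656 = 588 - 19656 = -19068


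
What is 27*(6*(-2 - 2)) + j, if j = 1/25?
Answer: -16199/25 ≈ -647.96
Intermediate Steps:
j = 1/25 ≈ 0.040000
27*(6*(-2 - 2)) + j = 27*(6*(-2 - 2)) + 1/25 = 27*(6*(-4)) + 1/25 = 27*(-24) + 1/25 = -648 + 1/25 = -16199/25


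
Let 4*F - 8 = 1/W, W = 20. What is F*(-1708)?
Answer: -68747/20 ≈ -3437.4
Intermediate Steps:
F = 161/80 (F = 2 + (¼)/20 = 2 + (¼)*(1/20) = 2 + 1/80 = 161/80 ≈ 2.0125)
F*(-1708) = (161/80)*(-1708) = -68747/20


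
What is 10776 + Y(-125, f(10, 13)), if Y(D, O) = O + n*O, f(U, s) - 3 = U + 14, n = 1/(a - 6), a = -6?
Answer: 43203/4 ≈ 10801.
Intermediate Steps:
n = -1/12 (n = 1/(-6 - 6) = 1/(-12) = -1/12 ≈ -0.083333)
f(U, s) = 17 + U (f(U, s) = 3 + (U + 14) = 3 + (14 + U) = 17 + U)
Y(D, O) = 11*O/12 (Y(D, O) = O - O/12 = 11*O/12)
10776 + Y(-125, f(10, 13)) = 10776 + 11*(17 + 10)/12 = 10776 + (11/12)*27 = 10776 + 99/4 = 43203/4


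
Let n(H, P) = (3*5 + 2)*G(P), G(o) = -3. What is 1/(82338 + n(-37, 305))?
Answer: 1/82287 ≈ 1.2153e-5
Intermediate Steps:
n(H, P) = -51 (n(H, P) = (3*5 + 2)*(-3) = (15 + 2)*(-3) = 17*(-3) = -51)
1/(82338 + n(-37, 305)) = 1/(82338 - 51) = 1/82287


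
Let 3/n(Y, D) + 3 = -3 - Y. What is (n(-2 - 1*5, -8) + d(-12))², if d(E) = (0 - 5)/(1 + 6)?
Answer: 256/49 ≈ 5.2245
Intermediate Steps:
n(Y, D) = 3/(-6 - Y) (n(Y, D) = 3/(-3 + (-3 - Y)) = 3/(-6 - Y))
d(E) = -5/7
(n(-2 - 1*5, -8) + d(-12))² = (-3/(6 + (-2 - 1*5)) - 5/7)² = (-3/(6 + (-2 - 5)) - 5/7)² = (-3/(6 - 7) - 5/7)² = (-3/(-1) - 5/7)² = (-3*(-1) - 5/7)² = (3 - 5/7)² = (16/7)² = 256/49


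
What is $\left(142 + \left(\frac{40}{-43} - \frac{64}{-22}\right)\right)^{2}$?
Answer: $\frac{4637882404}{223729} \approx 20730.0$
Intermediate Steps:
$\left(142 + \left(\frac{40}{-43} - \frac{64}{-22}\right)\right)^{2} = \left(142 + \left(40 \left(- \frac{1}{43}\right) - - \frac{32}{11}\right)\right)^{2} = \left(142 + \left(- \frac{40}{43} + \frac{32}{11}\right)\right)^{2} = \left(142 + \frac{936}{473}\right)^{2} = \left(\frac{68102}{473}\right)^{2} = \frac{4637882404}{223729}$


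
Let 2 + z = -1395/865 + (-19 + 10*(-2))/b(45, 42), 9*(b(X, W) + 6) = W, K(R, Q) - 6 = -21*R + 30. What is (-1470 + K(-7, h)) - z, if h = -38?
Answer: -908345/692 ≈ -1312.6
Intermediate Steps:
K(R, Q) = 36 - 21*R (K(R, Q) = 6 + (-21*R + 30) = 6 + (30 - 21*R) = 36 - 21*R)
b(X, W) = -6 + W/9
z = 17741/692 (z = -2 + (-1395/865 + (-19 + 10*(-2))/(-6 + (⅑)*42)) = -2 + (-1395*1/865 + (-19 - 20)/(-6 + 14/3)) = -2 + (-279/173 - 39/(-4/3)) = -2 + (-279/173 - 39*(-¾)) = -2 + (-279/173 + 117/4) = -2 + 19125/692 = 17741/692 ≈ 25.637)
(-1470 + K(-7, h)) - z = (-1470 + (36 - 21*(-7))) - 1*17741/692 = (-1470 + (36 + 147)) - 17741/692 = (-1470 + 183) - 17741/692 = -1287 - 17741/692 = -908345/692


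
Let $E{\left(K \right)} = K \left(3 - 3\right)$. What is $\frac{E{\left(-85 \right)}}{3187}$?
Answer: $0$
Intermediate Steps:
$E{\left(K \right)} = 0$ ($E{\left(K \right)} = K 0 = 0$)
$\frac{E{\left(-85 \right)}}{3187} = \frac{0}{3187} = 0 \cdot \frac{1}{3187} = 0$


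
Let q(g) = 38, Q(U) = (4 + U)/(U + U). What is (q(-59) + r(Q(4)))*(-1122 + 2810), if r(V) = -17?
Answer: 35448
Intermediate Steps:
Q(U) = (4 + U)/(2*U) (Q(U) = (4 + U)/((2*U)) = (4 + U)*(1/(2*U)) = (4 + U)/(2*U))
(q(-59) + r(Q(4)))*(-1122 + 2810) = (38 - 17)*(-1122 + 2810) = 21*1688 = 35448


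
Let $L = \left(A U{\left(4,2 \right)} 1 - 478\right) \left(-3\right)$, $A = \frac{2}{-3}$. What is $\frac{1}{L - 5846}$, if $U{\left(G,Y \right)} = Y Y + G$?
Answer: $- \frac{1}{4396} \approx -0.00022748$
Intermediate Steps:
$A = - \frac{2}{3}$ ($A = 2 \left(- \frac{1}{3}\right) = - \frac{2}{3} \approx -0.66667$)
$U{\left(G,Y \right)} = G + Y^{2}$ ($U{\left(G,Y \right)} = Y^{2} + G = G + Y^{2}$)
$L = 1450$ ($L = \left(- \frac{2 \left(4 + 2^{2}\right)}{3} \cdot 1 - 478\right) \left(-3\right) = \left(- \frac{2 \left(4 + 4\right)}{3} \cdot 1 - 478\right) \left(-3\right) = \left(\left(- \frac{2}{3}\right) 8 \cdot 1 - 478\right) \left(-3\right) = \left(\left(- \frac{16}{3}\right) 1 - 478\right) \left(-3\right) = \left(- \frac{16}{3} - 478\right) \left(-3\right) = \left(- \frac{1450}{3}\right) \left(-3\right) = 1450$)
$\frac{1}{L - 5846} = \frac{1}{1450 - 5846} = \frac{1}{-4396} = - \frac{1}{4396}$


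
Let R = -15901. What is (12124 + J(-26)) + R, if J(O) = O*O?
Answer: -3101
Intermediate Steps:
J(O) = O²
(12124 + J(-26)) + R = (12124 + (-26)²) - 15901 = (12124 + 676) - 15901 = 12800 - 15901 = -3101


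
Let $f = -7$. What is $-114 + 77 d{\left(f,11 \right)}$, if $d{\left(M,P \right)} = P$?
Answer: $733$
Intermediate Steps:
$-114 + 77 d{\left(f,11 \right)} = -114 + 77 \cdot 11 = -114 + 847 = 733$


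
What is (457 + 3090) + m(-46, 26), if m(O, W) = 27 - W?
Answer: 3548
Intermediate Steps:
(457 + 3090) + m(-46, 26) = (457 + 3090) + (27 - 1*26) = 3547 + (27 - 26) = 3547 + 1 = 3548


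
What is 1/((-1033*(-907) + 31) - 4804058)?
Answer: -1/3867096 ≈ -2.5859e-7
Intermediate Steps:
1/((-1033*(-907) + 31) - 4804058) = 1/((936931 + 31) - 4804058) = 1/(936962 - 4804058) = 1/(-3867096) = -1/3867096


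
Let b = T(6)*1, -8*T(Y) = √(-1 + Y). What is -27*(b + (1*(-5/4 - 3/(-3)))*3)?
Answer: 81/4 + 27*√5/8 ≈ 27.797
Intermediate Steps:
T(Y) = -√(-1 + Y)/8
b = -√5/8 (b = -√(-1 + 6)/8*1 = -√5/8*1 = -√5/8 ≈ -0.27951)
-27*(b + (1*(-5/4 - 3/(-3)))*3) = -27*(-√5/8 + (1*(-5/4 - 3/(-3)))*3) = -27*(-√5/8 + (1*(-5*¼ - 3*(-⅓)))*3) = -27*(-√5/8 + (1*(-5/4 + 1))*3) = -27*(-√5/8 + (1*(-¼))*3) = -27*(-√5/8 - ¼*3) = -27*(-√5/8 - ¾) = -27*(-¾ - √5/8) = 81/4 + 27*√5/8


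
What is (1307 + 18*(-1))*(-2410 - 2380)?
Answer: -6174310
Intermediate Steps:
(1307 + 18*(-1))*(-2410 - 2380) = (1307 - 18)*(-4790) = 1289*(-4790) = -6174310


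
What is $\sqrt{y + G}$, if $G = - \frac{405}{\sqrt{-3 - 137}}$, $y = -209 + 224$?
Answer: $\frac{\sqrt{2940 + 1134 i \sqrt{35}}}{14} \approx 5.1172 + 3.3445 i$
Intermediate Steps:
$y = 15$
$G = \frac{81 i \sqrt{35}}{14}$ ($G = - \frac{405}{\sqrt{-140}} = - \frac{405}{2 i \sqrt{35}} = - 405 \left(- \frac{i \sqrt{35}}{70}\right) = \frac{81 i \sqrt{35}}{14} \approx 34.229 i$)
$\sqrt{y + G} = \sqrt{15 + \frac{81 i \sqrt{35}}{14}}$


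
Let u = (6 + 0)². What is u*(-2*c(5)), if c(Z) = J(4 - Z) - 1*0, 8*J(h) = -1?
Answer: 9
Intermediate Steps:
J(h) = -⅛ (J(h) = (⅛)*(-1) = -⅛)
c(Z) = -⅛ (c(Z) = -⅛ - 1*0 = -⅛ + 0 = -⅛)
u = 36 (u = 6² = 36)
u*(-2*c(5)) = 36*(-2*(-⅛)) = 36*(¼) = 9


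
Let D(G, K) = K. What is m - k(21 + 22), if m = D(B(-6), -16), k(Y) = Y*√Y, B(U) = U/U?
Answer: -16 - 43*√43 ≈ -297.97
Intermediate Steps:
B(U) = 1
k(Y) = Y^(3/2)
m = -16
m - k(21 + 22) = -16 - (21 + 22)^(3/2) = -16 - 43^(3/2) = -16 - 43*√43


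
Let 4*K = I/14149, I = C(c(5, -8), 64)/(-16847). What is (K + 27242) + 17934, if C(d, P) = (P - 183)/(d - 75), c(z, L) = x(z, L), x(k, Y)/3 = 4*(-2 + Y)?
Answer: 494085124247513/10936894020 ≈ 45176.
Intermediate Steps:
x(k, Y) = -24 + 12*Y (x(k, Y) = 3*(4*(-2 + Y)) = 3*(-8 + 4*Y) = -24 + 12*Y)
c(z, L) = -24 + 12*L
C(d, P) = (-183 + P)/(-75 + d)
I = -7/193245 (I = ((-183 + 64)/(-75 + (-24 + 12*(-8))))/(-16847) = (-119/(-75 + (-24 - 96)))*(-1/16847) = (-119/(-75 - 120))*(-1/16847) = (-119/(-195))*(-1/16847) = -1/195*(-119)*(-1/16847) = (119/195)*(-1/16847) = -7/193245 ≈ -3.6223e-5)
K = -7/10936894020 (K = (-7/193245/14149)/4 = (-7/193245*1/14149)/4 = (¼)*(-7/2734223505) = -7/10936894020 ≈ -6.4004e-10)
(K + 27242) + 17934 = (-7/10936894020 + 27242) + 17934 = 297942866892833/10936894020 + 17934 = 494085124247513/10936894020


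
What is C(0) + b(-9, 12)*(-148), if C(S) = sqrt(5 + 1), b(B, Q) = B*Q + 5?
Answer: 15244 + sqrt(6) ≈ 15246.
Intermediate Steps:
b(B, Q) = 5 + B*Q
C(S) = sqrt(6)
C(0) + b(-9, 12)*(-148) = sqrt(6) + (5 - 9*12)*(-148) = sqrt(6) + (5 - 108)*(-148) = sqrt(6) - 103*(-148) = sqrt(6) + 15244 = 15244 + sqrt(6)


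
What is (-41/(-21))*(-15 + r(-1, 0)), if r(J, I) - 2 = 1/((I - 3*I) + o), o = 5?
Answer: -2624/105 ≈ -24.990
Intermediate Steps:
r(J, I) = 2 + 1/(5 - 2*I) (r(J, I) = 2 + 1/((I - 3*I) + 5) = 2 + 1/(-2*I + 5) = 2 + 1/(5 - 2*I))
(-41/(-21))*(-15 + r(-1, 0)) = (-41/(-21))*(-15 + (-11 + 4*0)/(-5 + 2*0)) = (-41*(-1/21))*(-15 + (-11 + 0)/(-5 + 0)) = 41*(-15 - 11/(-5))/21 = 41*(-15 - 1/5*(-11))/21 = 41*(-15 + 11/5)/21 = (41/21)*(-64/5) = -2624/105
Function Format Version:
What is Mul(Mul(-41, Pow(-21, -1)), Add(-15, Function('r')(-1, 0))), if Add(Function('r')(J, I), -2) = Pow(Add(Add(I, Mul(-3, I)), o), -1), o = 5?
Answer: Rational(-2624, 105) ≈ -24.990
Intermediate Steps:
Function('r')(J, I) = Add(2, Pow(Add(5, Mul(-2, I)), -1)) (Function('r')(J, I) = Add(2, Pow(Add(Add(I, Mul(-3, I)), 5), -1)) = Add(2, Pow(Add(Mul(-2, I), 5), -1)) = Add(2, Pow(Add(5, Mul(-2, I)), -1)))
Mul(Mul(-41, Pow(-21, -1)), Add(-15, Function('r')(-1, 0))) = Mul(Mul(-41, Pow(-21, -1)), Add(-15, Mul(Pow(Add(-5, Mul(2, 0)), -1), Add(-11, Mul(4, 0))))) = Mul(Mul(-41, Rational(-1, 21)), Add(-15, Mul(Pow(Add(-5, 0), -1), Add(-11, 0)))) = Mul(Rational(41, 21), Add(-15, Mul(Pow(-5, -1), -11))) = Mul(Rational(41, 21), Add(-15, Mul(Rational(-1, 5), -11))) = Mul(Rational(41, 21), Add(-15, Rational(11, 5))) = Mul(Rational(41, 21), Rational(-64, 5)) = Rational(-2624, 105)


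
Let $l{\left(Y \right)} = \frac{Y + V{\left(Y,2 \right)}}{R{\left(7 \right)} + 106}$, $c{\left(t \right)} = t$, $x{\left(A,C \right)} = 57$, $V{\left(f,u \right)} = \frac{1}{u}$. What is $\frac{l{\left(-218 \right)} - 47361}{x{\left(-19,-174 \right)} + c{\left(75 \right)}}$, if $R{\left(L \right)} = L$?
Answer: $- \frac{3568007}{9944} \approx -358.81$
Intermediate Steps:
$l{\left(Y \right)} = \frac{1}{226} + \frac{Y}{113}$ ($l{\left(Y \right)} = \frac{Y + \frac{1}{2}}{7 + 106} = \frac{Y + \frac{1}{2}}{113} = \left(\frac{1}{2} + Y\right) \frac{1}{113} = \frac{1}{226} + \frac{Y}{113}$)
$\frac{l{\left(-218 \right)} - 47361}{x{\left(-19,-174 \right)} + c{\left(75 \right)}} = \frac{\left(\frac{1}{226} + \frac{1}{113} \left(-218\right)\right) - 47361}{57 + 75} = \frac{\left(\frac{1}{226} - \frac{218}{113}\right) - 47361}{132} = \left(- \frac{435}{226} - 47361\right) \frac{1}{132} = \left(- \frac{10704021}{226}\right) \frac{1}{132} = - \frac{3568007}{9944}$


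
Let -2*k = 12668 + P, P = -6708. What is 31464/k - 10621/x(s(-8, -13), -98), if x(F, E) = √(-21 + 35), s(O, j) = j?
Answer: -7866/745 - 10621*√14/14 ≈ -2849.1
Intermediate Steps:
x(F, E) = √14
k = -2980 (k = -(12668 - 6708)/2 = -½*5960 = -2980)
31464/k - 10621/x(s(-8, -13), -98) = 31464/(-2980) - 10621*√14/14 = 31464*(-1/2980) - 10621*√14/14 = -7866/745 - 10621*√14/14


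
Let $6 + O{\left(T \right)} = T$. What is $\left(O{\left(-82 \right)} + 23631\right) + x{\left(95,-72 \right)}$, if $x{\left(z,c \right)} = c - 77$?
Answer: $23394$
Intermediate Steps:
$O{\left(T \right)} = -6 + T$
$x{\left(z,c \right)} = -77 + c$
$\left(O{\left(-82 \right)} + 23631\right) + x{\left(95,-72 \right)} = \left(\left(-6 - 82\right) + 23631\right) - 149 = \left(-88 + 23631\right) - 149 = 23543 - 149 = 23394$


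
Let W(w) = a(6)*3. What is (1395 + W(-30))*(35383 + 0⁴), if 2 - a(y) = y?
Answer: 48934689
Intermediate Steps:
a(y) = 2 - y
W(w) = -12 (W(w) = (2 - 1*6)*3 = (2 - 6)*3 = -4*3 = -12)
(1395 + W(-30))*(35383 + 0⁴) = (1395 - 12)*(35383 + 0⁴) = 1383*(35383 + 0) = 1383*35383 = 48934689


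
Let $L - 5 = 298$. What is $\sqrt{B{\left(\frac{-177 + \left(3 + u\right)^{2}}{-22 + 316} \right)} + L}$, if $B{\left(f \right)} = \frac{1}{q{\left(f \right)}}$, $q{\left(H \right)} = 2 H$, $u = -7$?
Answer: $\frac{6 \sqrt{4439}}{23} \approx 17.381$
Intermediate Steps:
$L = 303$ ($L = 5 + 298 = 303$)
$B{\left(f \right)} = \frac{1}{2 f}$
$\sqrt{B{\left(\frac{-177 + \left(3 + u\right)^{2}}{-22 + 316} \right)} + L} = \sqrt{\frac{1}{2 \frac{-177 + \left(3 - 7\right)^{2}}{-22 + 316}} + 303} = \sqrt{\frac{1}{2 \frac{-177 + \left(-4\right)^{2}}{294}} + 303} = \sqrt{\frac{1}{2 \left(-177 + 16\right) \frac{1}{294}} + 303} = \sqrt{\frac{1}{2 \left(\left(-161\right) \frac{1}{294}\right)} + 303} = \sqrt{\frac{1}{2 \left(- \frac{23}{42}\right)} + 303} = \sqrt{\frac{1}{2} \left(- \frac{42}{23}\right) + 303} = \sqrt{- \frac{21}{23} + 303} = \sqrt{\frac{6948}{23}} = \frac{6 \sqrt{4439}}{23}$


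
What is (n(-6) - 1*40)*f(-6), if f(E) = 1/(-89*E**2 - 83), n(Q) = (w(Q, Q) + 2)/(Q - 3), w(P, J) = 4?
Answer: 122/9861 ≈ 0.012372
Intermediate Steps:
n(Q) = 6/(-3 + Q) (n(Q) = (4 + 2)/(Q - 3) = 6/(-3 + Q))
f(E) = 1/(-83 - 89*E**2)
(n(-6) - 1*40)*f(-6) = (6/(-3 - 6) - 1*40)*(-1/(83 + 89*(-6)**2)) = (6/(-9) - 40)*(-1/(83 + 89*36)) = (6*(-1/9) - 40)*(-1/(83 + 3204)) = (-2/3 - 40)*(-1/3287) = -(-122)/(3*3287) = -122/3*(-1/3287) = 122/9861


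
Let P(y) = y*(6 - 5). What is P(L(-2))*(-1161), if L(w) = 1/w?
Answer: 1161/2 ≈ 580.50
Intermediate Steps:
P(y) = y (P(y) = y*1 = y)
P(L(-2))*(-1161) = -1161/(-2) = -½*(-1161) = 1161/2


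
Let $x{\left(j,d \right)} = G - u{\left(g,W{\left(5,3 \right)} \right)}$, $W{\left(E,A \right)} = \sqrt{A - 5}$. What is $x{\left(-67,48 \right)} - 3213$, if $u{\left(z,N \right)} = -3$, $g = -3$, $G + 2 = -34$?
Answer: $-3246$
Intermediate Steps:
$G = -36$ ($G = -2 - 34 = -36$)
$W{\left(E,A \right)} = \sqrt{-5 + A}$
$x{\left(j,d \right)} = -33$ ($x{\left(j,d \right)} = -36 - -3 = -36 + 3 = -33$)
$x{\left(-67,48 \right)} - 3213 = -33 - 3213 = -3246$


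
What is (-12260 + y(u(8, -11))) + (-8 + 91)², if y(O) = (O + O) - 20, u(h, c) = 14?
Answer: -5363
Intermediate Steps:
y(O) = -20 + 2*O (y(O) = 2*O - 20 = -20 + 2*O)
(-12260 + y(u(8, -11))) + (-8 + 91)² = (-12260 + (-20 + 2*14)) + (-8 + 91)² = (-12260 + (-20 + 28)) + 83² = (-12260 + 8) + 6889 = -12252 + 6889 = -5363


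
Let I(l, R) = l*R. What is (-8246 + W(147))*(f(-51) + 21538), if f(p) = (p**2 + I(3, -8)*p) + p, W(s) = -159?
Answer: -212747360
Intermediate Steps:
I(l, R) = R*l
f(p) = p**2 - 23*p (f(p) = (p**2 + (-8*3)*p) + p = (p**2 - 24*p) + p = p**2 - 23*p)
(-8246 + W(147))*(f(-51) + 21538) = (-8246 - 159)*(-51*(-23 - 51) + 21538) = -8405*(-51*(-74) + 21538) = -8405*(3774 + 21538) = -8405*25312 = -212747360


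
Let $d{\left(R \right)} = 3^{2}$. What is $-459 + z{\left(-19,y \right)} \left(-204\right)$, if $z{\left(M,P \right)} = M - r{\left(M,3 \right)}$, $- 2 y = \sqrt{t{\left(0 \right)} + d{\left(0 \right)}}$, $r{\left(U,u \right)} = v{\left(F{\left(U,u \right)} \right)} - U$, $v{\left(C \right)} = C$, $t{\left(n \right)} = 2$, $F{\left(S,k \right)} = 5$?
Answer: $8313$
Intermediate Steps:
$d{\left(R \right)} = 9$
$r{\left(U,u \right)} = 5 - U$
$y = - \frac{\sqrt{11}}{2}$ ($y = - \frac{\sqrt{2 + 9}}{2} = - \frac{\sqrt{11}}{2} \approx -1.6583$)
$z{\left(M,P \right)} = -5 + 2 M$ ($z{\left(M,P \right)} = M - \left(5 - M\right) = M + \left(-5 + M\right) = -5 + 2 M$)
$-459 + z{\left(-19,y \right)} \left(-204\right) = -459 + \left(-5 + 2 \left(-19\right)\right) \left(-204\right) = -459 + \left(-5 - 38\right) \left(-204\right) = -459 - -8772 = -459 + 8772 = 8313$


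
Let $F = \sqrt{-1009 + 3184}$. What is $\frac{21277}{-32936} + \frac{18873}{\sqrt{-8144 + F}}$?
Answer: $- \frac{21277}{32936} - \frac{18873 i}{\sqrt{8144 - 5 \sqrt{87}}} \approx -0.64601 - 209.73 i$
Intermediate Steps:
$F = 5 \sqrt{87}$ ($F = \sqrt{2175} = 5 \sqrt{87} \approx 46.637$)
$\frac{21277}{-32936} + \frac{18873}{\sqrt{-8144 + F}} = \frac{21277}{-32936} + \frac{18873}{\sqrt{-8144 + 5 \sqrt{87}}} = 21277 \left(- \frac{1}{32936}\right) + \frac{18873}{\sqrt{-8144 + 5 \sqrt{87}}} = - \frac{21277}{32936} + \frac{18873}{\sqrt{-8144 + 5 \sqrt{87}}}$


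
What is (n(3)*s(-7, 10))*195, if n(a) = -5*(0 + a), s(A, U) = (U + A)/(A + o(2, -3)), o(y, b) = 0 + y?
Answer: 1755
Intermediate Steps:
o(y, b) = y
s(A, U) = (A + U)/(2 + A) (s(A, U) = (U + A)/(A + 2) = (A + U)/(2 + A))
n(a) = -5*a
(n(3)*s(-7, 10))*195 = ((-5*3)*((-7 + 10)/(2 - 7)))*195 = -15*3/(-5)*195 = -(-3)*3*195 = -15*(-3/5)*195 = 9*195 = 1755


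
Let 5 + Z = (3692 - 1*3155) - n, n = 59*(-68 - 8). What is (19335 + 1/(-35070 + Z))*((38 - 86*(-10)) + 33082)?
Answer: 9872788572110/15027 ≈ 6.5700e+8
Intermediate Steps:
n = -4484 (n = 59*(-76) = -4484)
Z = 5016 (Z = -5 + ((3692 - 1*3155) - 1*(-4484)) = -5 + ((3692 - 3155) + 4484) = -5 + (537 + 4484) = -5 + 5021 = 5016)
(19335 + 1/(-35070 + Z))*((38 - 86*(-10)) + 33082) = (19335 + 1/(-35070 + 5016))*((38 - 86*(-10)) + 33082) = (19335 + 1/(-30054))*((38 + 860) + 33082) = (19335 - 1/30054)*(898 + 33082) = (581094089/30054)*33980 = 9872788572110/15027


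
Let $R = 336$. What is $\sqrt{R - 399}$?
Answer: $3 i \sqrt{7} \approx 7.9373 i$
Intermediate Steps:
$\sqrt{R - 399} = \sqrt{336 - 399} = \sqrt{-63} = 3 i \sqrt{7}$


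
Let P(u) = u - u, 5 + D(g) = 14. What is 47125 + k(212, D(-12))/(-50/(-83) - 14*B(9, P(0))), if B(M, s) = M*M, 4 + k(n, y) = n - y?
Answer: 4433126483/94072 ≈ 47125.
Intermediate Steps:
D(g) = 9 (D(g) = -5 + 14 = 9)
P(u) = 0
k(n, y) = -4 + n - y (k(n, y) = -4 + (n - y) = -4 + n - y)
B(M, s) = M**2
47125 + k(212, D(-12))/(-50/(-83) - 14*B(9, P(0))) = 47125 + (-4 + 212 - 1*9)/(-50/(-83) - 14*9**2) = 47125 + (-4 + 212 - 9)/(-50*(-1/83) - 14*81) = 47125 + 199/(50/83 - 1134) = 47125 + 199/(-94072/83) = 47125 + 199*(-83/94072) = 47125 - 16517/94072 = 4433126483/94072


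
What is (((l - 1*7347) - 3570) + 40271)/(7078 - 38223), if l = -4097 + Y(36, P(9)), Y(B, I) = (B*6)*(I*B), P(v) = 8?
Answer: -17493/6229 ≈ -2.8083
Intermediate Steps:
Y(B, I) = 6*I*B**2 (Y(B, I) = (6*B)*(B*I) = 6*I*B**2)
l = 58111 (l = -4097 + 6*8*36**2 = -4097 + 6*8*1296 = -4097 + 62208 = 58111)
(((l - 1*7347) - 3570) + 40271)/(7078 - 38223) = (((58111 - 1*7347) - 3570) + 40271)/(7078 - 38223) = (((58111 - 7347) - 3570) + 40271)/(-31145) = ((50764 - 3570) + 40271)*(-1/31145) = (47194 + 40271)*(-1/31145) = 87465*(-1/31145) = -17493/6229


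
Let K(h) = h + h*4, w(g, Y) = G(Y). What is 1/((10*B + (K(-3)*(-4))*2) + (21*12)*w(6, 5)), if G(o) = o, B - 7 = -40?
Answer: 1/1050 ≈ 0.00095238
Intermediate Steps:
B = -33 (B = 7 - 40 = -33)
w(g, Y) = Y
K(h) = 5*h (K(h) = h + 4*h = 5*h)
1/((10*B + (K(-3)*(-4))*2) + (21*12)*w(6, 5)) = 1/((10*(-33) + ((5*(-3))*(-4))*2) + (21*12)*5) = 1/((-330 - 15*(-4)*2) + 252*5) = 1/((-330 + 60*2) + 1260) = 1/((-330 + 120) + 1260) = 1/(-210 + 1260) = 1/1050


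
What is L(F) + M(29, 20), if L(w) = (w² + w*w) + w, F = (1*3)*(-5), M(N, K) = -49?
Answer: 386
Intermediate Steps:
F = -15 (F = 3*(-5) = -15)
L(w) = w + 2*w² (L(w) = (w² + w²) + w = 2*w² + w = w + 2*w²)
L(F) + M(29, 20) = -15*(1 + 2*(-15)) - 49 = -15*(1 - 30) - 49 = -15*(-29) - 49 = 435 - 49 = 386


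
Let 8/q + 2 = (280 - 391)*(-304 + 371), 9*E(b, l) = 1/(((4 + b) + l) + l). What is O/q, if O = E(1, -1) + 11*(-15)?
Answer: 16566653/108 ≈ 1.5340e+5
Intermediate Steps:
E(b, l) = 1/(9*(4 + b + 2*l)) (E(b, l) = 1/(9*(((4 + b) + l) + l)) = 1/(9*((4 + b + l) + l)) = 1/(9*(4 + b + 2*l)))
O = -4454/27 (O = 1/(9*(4 + 1 + 2*(-1))) + 11*(-15) = 1/(9*(4 + 1 - 2)) - 165 = (1/9)/3 - 165 = (1/9)*(1/3) - 165 = 1/27 - 165 = -4454/27 ≈ -164.96)
q = -8/7439 (q = 8/(-2 + (280 - 391)*(-304 + 371)) = 8/(-2 - 111*67) = 8/(-2 - 7437) = 8/(-7439) = 8*(-1/7439) = -8/7439 ≈ -0.0010754)
O/q = -4454/(27*(-8/7439)) = -4454/27*(-7439/8) = 16566653/108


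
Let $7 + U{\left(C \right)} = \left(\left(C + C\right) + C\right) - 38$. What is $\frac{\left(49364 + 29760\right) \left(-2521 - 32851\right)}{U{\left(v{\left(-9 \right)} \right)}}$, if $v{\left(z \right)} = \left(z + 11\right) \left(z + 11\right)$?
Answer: $\frac{2798774128}{33} \approx 8.4811 \cdot 10^{7}$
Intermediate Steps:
$v{\left(z \right)} = \left(11 + z\right)^{2}$ ($v{\left(z \right)} = \left(11 + z\right) \left(11 + z\right) = \left(11 + z\right)^{2}$)
$U{\left(C \right)} = -45 + 3 C$ ($U{\left(C \right)} = -7 + \left(\left(\left(C + C\right) + C\right) - 38\right) = -7 + \left(\left(2 C + C\right) - 38\right) = -7 + \left(3 C - 38\right) = -7 + \left(-38 + 3 C\right) = -45 + 3 C$)
$\frac{\left(49364 + 29760\right) \left(-2521 - 32851\right)}{U{\left(v{\left(-9 \right)} \right)}} = \frac{\left(49364 + 29760\right) \left(-2521 - 32851\right)}{-45 + 3 \left(11 - 9\right)^{2}} = \frac{79124 \left(-35372\right)}{-45 + 3 \cdot 2^{2}} = - \frac{2798774128}{-45 + 3 \cdot 4} = - \frac{2798774128}{-45 + 12} = - \frac{2798774128}{-33} = \left(-2798774128\right) \left(- \frac{1}{33}\right) = \frac{2798774128}{33}$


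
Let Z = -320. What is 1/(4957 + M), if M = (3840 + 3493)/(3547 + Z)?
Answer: 3227/16003572 ≈ 0.00020164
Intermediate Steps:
M = 7333/3227 (M = (3840 + 3493)/(3547 - 320) = 7333/3227 ≈ 2.2724)
1/(4957 + M) = 1/(4957 + 7333/3227) = 1/(16003572/3227) = 3227/16003572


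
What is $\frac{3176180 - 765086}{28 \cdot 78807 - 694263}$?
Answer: $\frac{803698}{504111} \approx 1.5943$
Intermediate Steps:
$\frac{3176180 - 765086}{28 \cdot 78807 - 694263} = \frac{2411094}{2206596 - 694263} = \frac{2411094}{1512333} = 2411094 \cdot \frac{1}{1512333} = \frac{803698}{504111}$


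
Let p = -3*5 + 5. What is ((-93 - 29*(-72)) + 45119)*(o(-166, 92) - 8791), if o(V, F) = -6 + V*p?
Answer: -336252618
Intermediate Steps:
p = -10 (p = -15 + 5 = -10)
o(V, F) = -6 - 10*V (o(V, F) = -6 + V*(-10) = -6 - 10*V)
((-93 - 29*(-72)) + 45119)*(o(-166, 92) - 8791) = ((-93 - 29*(-72)) + 45119)*((-6 - 10*(-166)) - 8791) = ((-93 + 2088) + 45119)*((-6 + 1660) - 8791) = (1995 + 45119)*(1654 - 8791) = 47114*(-7137) = -336252618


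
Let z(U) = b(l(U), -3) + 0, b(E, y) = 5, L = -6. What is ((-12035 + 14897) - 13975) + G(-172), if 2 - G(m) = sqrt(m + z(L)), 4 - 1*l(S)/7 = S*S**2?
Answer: -11111 - I*sqrt(167) ≈ -11111.0 - 12.923*I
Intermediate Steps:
l(S) = 28 - 7*S**3 (l(S) = 28 - 7*S*S**2 = 28 - 7*S**3)
z(U) = 5 (z(U) = 5 + 0 = 5)
G(m) = 2 - sqrt(5 + m) (G(m) = 2 - sqrt(m + 5) = 2 - sqrt(5 + m))
((-12035 + 14897) - 13975) + G(-172) = ((-12035 + 14897) - 13975) + (2 - sqrt(5 - 172)) = (2862 - 13975) + (2 - sqrt(-167)) = -11113 + (2 - I*sqrt(167)) = -11111 - I*sqrt(167)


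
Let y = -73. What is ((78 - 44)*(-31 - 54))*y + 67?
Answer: 211037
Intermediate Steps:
((78 - 44)*(-31 - 54))*y + 67 = ((78 - 44)*(-31 - 54))*(-73) + 67 = (34*(-85))*(-73) + 67 = -2890*(-73) + 67 = 210970 + 67 = 211037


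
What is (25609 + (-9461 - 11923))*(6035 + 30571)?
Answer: 154660350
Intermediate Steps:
(25609 + (-9461 - 11923))*(6035 + 30571) = (25609 - 21384)*36606 = 4225*36606 = 154660350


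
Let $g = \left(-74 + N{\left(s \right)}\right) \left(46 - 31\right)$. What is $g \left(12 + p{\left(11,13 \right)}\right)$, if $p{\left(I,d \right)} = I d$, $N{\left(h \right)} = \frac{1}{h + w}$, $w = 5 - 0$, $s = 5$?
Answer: $- \frac{343635}{2} \approx -1.7182 \cdot 10^{5}$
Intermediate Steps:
$w = 5$ ($w = 5 + 0 = 5$)
$N{\left(h \right)} = \frac{1}{5 + h}$ ($N{\left(h \right)} = \frac{1}{h + 5} = \frac{1}{5 + h}$)
$g = - \frac{2217}{2}$ ($g = \left(-74 + \frac{1}{5 + 5}\right) \left(46 - 31\right) = \left(-74 + \frac{1}{10}\right) 15 = \left(- \frac{739}{10}\right) 15 = - \frac{2217}{2} \approx -1108.5$)
$g \left(12 + p{\left(11,13 \right)}\right) = - \frac{2217 \left(12 + 11 \cdot 13\right)}{2} = - \frac{2217 \left(12 + 143\right)}{2} = \left(- \frac{2217}{2}\right) 155 = - \frac{343635}{2}$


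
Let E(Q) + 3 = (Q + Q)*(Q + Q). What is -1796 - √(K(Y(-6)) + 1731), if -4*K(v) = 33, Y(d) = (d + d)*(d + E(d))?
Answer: -1796 - √6891/2 ≈ -1837.5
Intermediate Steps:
E(Q) = -3 + 4*Q² (E(Q) = -3 + (Q + Q)*(Q + Q) = -3 + (2*Q)*(2*Q) = -3 + 4*Q²)
Y(d) = 2*d*(-3 + d + 4*d²) (Y(d) = (d + d)*(d + (-3 + 4*d²)) = (2*d)*(-3 + d + 4*d²) = 2*d*(-3 + d + 4*d²))
K(v) = -33/4 (K(v) = -¼*33 = -33/4)
-1796 - √(K(Y(-6)) + 1731) = -1796 - √(-33/4 + 1731) = -1796 - √(6891/4) = -1796 - √6891/2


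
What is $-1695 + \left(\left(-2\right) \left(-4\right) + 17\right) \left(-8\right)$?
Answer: $-1895$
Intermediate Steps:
$-1695 + \left(\left(-2\right) \left(-4\right) + 17\right) \left(-8\right) = -1695 + \left(8 + 17\right) \left(-8\right) = -1695 + 25 \left(-8\right) = -1695 - 200 = -1895$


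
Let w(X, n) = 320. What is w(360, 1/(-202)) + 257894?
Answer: 258214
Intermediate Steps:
w(360, 1/(-202)) + 257894 = 320 + 257894 = 258214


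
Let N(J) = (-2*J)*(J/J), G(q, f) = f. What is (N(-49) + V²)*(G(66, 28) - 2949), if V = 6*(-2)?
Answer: -706882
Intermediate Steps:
V = -12
N(J) = -2*J (N(J) = -2*J*1 = -2*J)
(N(-49) + V²)*(G(66, 28) - 2949) = (-2*(-49) + (-12)²)*(28 - 2949) = (98 + 144)*(-2921) = 242*(-2921) = -706882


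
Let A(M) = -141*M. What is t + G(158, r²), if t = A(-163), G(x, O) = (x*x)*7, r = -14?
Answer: 197731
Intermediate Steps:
G(x, O) = 7*x² (G(x, O) = x²*7 = 7*x²)
t = 22983 (t = -141*(-163) = 22983)
t + G(158, r²) = 22983 + 7*158² = 22983 + 7*24964 = 22983 + 174748 = 197731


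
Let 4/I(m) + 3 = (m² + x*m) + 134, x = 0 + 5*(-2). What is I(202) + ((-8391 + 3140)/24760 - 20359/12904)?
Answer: -13907610591/7770913001 ≈ -1.7897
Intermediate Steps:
x = -10 (x = 0 - 10 = -10)
I(m) = 4/(131 + m² - 10*m) (I(m) = 4/(-3 + ((m² - 10*m) + 134)) = 4/(-3 + (134 + m² - 10*m)) = 4/(131 + m² - 10*m))
I(202) + ((-8391 + 3140)/24760 - 20359/12904) = 4/(131 + 202² - 10*202) + ((-8391 + 3140)/24760 - 20359/12904) = 4/(131 + 40804 - 2020) + (-5251*1/24760 - 20359*1/12904) = 4/38915 + (-5251/24760 - 20359/12904) = 4*(1/38915) - 8935121/4992235 = 4/38915 - 8935121/4992235 = -13907610591/7770913001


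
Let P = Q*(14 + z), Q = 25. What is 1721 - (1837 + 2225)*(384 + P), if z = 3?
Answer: -3284437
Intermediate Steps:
P = 425 (P = 25*(14 + 3) = 25*17 = 425)
1721 - (1837 + 2225)*(384 + P) = 1721 - (1837 + 2225)*(384 + 425) = 1721 - 4062*809 = 1721 - 1*3286158 = 1721 - 3286158 = -3284437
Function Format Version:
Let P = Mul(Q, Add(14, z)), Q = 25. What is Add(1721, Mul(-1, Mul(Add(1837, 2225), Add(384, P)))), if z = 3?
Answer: -3284437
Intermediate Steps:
P = 425 (P = Mul(25, Add(14, 3)) = Mul(25, 17) = 425)
Add(1721, Mul(-1, Mul(Add(1837, 2225), Add(384, P)))) = Add(1721, Mul(-1, Mul(Add(1837, 2225), Add(384, 425)))) = Add(1721, Mul(-1, Mul(4062, 809))) = Add(1721, Mul(-1, 3286158)) = Add(1721, -3286158) = -3284437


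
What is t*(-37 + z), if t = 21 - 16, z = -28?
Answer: -325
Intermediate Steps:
t = 5
t*(-37 + z) = 5*(-37 - 28) = 5*(-65) = -325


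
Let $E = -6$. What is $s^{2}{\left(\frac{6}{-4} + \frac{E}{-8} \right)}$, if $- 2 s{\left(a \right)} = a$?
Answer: $\frac{9}{64} \approx 0.14063$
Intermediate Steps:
$s{\left(a \right)} = - \frac{a}{2}$
$s^{2}{\left(\frac{6}{-4} + \frac{E}{-8} \right)} = \left(- \frac{\frac{6}{-4} - \frac{6}{-8}}{2}\right)^{2} = \left(- \frac{6 \left(- \frac{1}{4}\right) - - \frac{3}{4}}{2}\right)^{2} = \left(- \frac{- \frac{3}{2} + \frac{3}{4}}{2}\right)^{2} = \left(\left(- \frac{1}{2}\right) \left(- \frac{3}{4}\right)\right)^{2} = \left(\frac{3}{8}\right)^{2} = \frac{9}{64}$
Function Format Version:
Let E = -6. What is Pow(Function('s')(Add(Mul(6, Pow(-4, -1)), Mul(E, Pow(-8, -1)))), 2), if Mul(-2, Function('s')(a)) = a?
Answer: Rational(9, 64) ≈ 0.14063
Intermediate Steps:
Function('s')(a) = Mul(Rational(-1, 2), a)
Pow(Function('s')(Add(Mul(6, Pow(-4, -1)), Mul(E, Pow(-8, -1)))), 2) = Pow(Mul(Rational(-1, 2), Add(Mul(6, Pow(-4, -1)), Mul(-6, Pow(-8, -1)))), 2) = Pow(Mul(Rational(-1, 2), Add(Mul(6, Rational(-1, 4)), Mul(-6, Rational(-1, 8)))), 2) = Pow(Mul(Rational(-1, 2), Add(Rational(-3, 2), Rational(3, 4))), 2) = Pow(Mul(Rational(-1, 2), Rational(-3, 4)), 2) = Pow(Rational(3, 8), 2) = Rational(9, 64)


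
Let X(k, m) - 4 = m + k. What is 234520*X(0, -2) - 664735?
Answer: -195695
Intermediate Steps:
X(k, m) = 4 + k + m (X(k, m) = 4 + (m + k) = 4 + (k + m) = 4 + k + m)
234520*X(0, -2) - 664735 = 234520*(4 + 0 - 2) - 664735 = 234520*2 - 664735 = 469040 - 664735 = -195695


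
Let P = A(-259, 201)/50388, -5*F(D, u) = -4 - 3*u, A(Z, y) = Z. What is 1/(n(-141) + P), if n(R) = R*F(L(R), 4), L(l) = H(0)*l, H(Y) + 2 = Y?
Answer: -251940/113676623 ≈ -0.0022163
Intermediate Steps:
H(Y) = -2 + Y
L(l) = -2*l (L(l) = (-2 + 0)*l = -2*l)
F(D, u) = ⅘ + 3*u/5 (F(D, u) = -(-4 - 3*u)/5 = ⅘ + 3*u/5)
n(R) = 16*R/5 (n(R) = R*(⅘ + (⅗)*4) = R*(⅘ + 12/5) = R*(16/5) = 16*R/5)
P = -259/50388 ≈ -0.0051401
1/(n(-141) + P) = 1/((16/5)*(-141) - 259/50388) = 1/(-2256/5 - 259/50388) = 1/(-113676623/251940) = -251940/113676623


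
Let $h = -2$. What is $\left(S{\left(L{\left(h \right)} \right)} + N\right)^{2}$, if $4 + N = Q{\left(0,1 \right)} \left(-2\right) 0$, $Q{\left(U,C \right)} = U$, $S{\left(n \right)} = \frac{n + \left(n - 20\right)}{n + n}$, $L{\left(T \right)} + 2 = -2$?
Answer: $\frac{1}{4} \approx 0.25$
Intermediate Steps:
$L{\left(T \right)} = -4$ ($L{\left(T \right)} = -2 - 2 = -4$)
$S{\left(n \right)} = \frac{-20 + 2 n}{2 n}$ ($S{\left(n \right)} = \frac{n + \left(n - 20\right)}{2 n} = \left(n + \left(-20 + n\right)\right) \frac{1}{2 n} = \left(-20 + 2 n\right) \frac{1}{2 n} = \frac{-20 + 2 n}{2 n}$)
$N = -4$ ($N = -4 + 0 \left(-2\right) 0 = -4 + 0 \cdot 0 = -4 + 0 = -4$)
$\left(S{\left(L{\left(h \right)} \right)} + N\right)^{2} = \left(\frac{-10 - 4}{-4} - 4\right)^{2} = \left(\left(- \frac{1}{4}\right) \left(-14\right) - 4\right)^{2} = \left(\frac{7}{2} - 4\right)^{2} = \left(- \frac{1}{2}\right)^{2} = \frac{1}{4}$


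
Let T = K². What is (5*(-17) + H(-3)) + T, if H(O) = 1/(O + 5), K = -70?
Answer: 9631/2 ≈ 4815.5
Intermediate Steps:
H(O) = 1/(5 + O)
T = 4900 (T = (-70)² = 4900)
(5*(-17) + H(-3)) + T = (5*(-17) + 1/(5 - 3)) + 4900 = (-85 + 1/2) + 4900 = (-85 + ½) + 4900 = -169/2 + 4900 = 9631/2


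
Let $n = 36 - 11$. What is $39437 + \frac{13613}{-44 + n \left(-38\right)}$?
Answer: $\frac{39186765}{994} \approx 39423.0$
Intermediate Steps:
$n = 25$
$39437 + \frac{13613}{-44 + n \left(-38\right)} = 39437 + \frac{13613}{-44 + 25 \left(-38\right)} = 39437 + \frac{13613}{-44 - 950} = 39437 + \frac{13613}{-994} = 39437 + 13613 \left(- \frac{1}{994}\right) = 39437 - \frac{13613}{994} = \frac{39186765}{994}$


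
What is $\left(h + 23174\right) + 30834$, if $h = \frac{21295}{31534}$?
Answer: $\frac{1703109567}{31534} \approx 54009.0$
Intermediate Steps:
$h = \frac{21295}{31534}$ ($h = 21295 \cdot \frac{1}{31534} = \frac{21295}{31534} \approx 0.6753$)
$\left(h + 23174\right) + 30834 = \left(\frac{21295}{31534} + 23174\right) + 30834 = \frac{730790211}{31534} + 30834 = \frac{1703109567}{31534}$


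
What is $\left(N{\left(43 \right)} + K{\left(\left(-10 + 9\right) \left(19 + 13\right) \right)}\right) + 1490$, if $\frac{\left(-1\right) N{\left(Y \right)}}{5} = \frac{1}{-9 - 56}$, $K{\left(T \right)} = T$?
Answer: $\frac{18955}{13} \approx 1458.1$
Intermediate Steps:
$N{\left(Y \right)} = \frac{1}{13}$ ($N{\left(Y \right)} = - \frac{5}{-9 - 56} = - \frac{5}{-65} = \left(-5\right) \left(- \frac{1}{65}\right) = \frac{1}{13}$)
$\left(N{\left(43 \right)} + K{\left(\left(-10 + 9\right) \left(19 + 13\right) \right)}\right) + 1490 = \left(\frac{1}{13} + \left(-10 + 9\right) \left(19 + 13\right)\right) + 1490 = \left(\frac{1}{13} - 32\right) + 1490 = - \frac{415}{13} + 1490 = \frac{18955}{13}$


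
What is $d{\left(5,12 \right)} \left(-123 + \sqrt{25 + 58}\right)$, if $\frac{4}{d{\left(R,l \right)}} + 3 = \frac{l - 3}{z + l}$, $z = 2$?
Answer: $\frac{2296}{11} - \frac{56 \sqrt{83}}{33} \approx 193.27$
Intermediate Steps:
$d{\left(R,l \right)} = \frac{4}{-3 + \frac{-3 + l}{2 + l}}$ ($d{\left(R,l \right)} = \frac{4}{-3 + \frac{l - 3}{2 + l}} = \frac{4}{-3 + \frac{-3 + l}{2 + l}}$)
$d{\left(5,12 \right)} \left(-123 + \sqrt{25 + 58}\right) = \frac{4 \left(-2 - 12\right)}{9 + 2 \cdot 12} \left(-123 + \sqrt{25 + 58}\right) = \frac{4 \left(-2 - 12\right)}{9 + 24} \left(-123 + \sqrt{83}\right) = 4 \cdot \frac{1}{33} \left(-14\right) \left(-123 + \sqrt{83}\right) = - \frac{56 \left(-123 + \sqrt{83}\right)}{33} = \frac{2296}{11} - \frac{56 \sqrt{83}}{33}$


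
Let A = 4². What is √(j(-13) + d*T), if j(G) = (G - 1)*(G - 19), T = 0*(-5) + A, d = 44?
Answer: 24*√2 ≈ 33.941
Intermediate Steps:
A = 16
T = 16 (T = 0*(-5) + 16 = 0 + 16 = 16)
j(G) = (-1 + G)*(-19 + G)
√(j(-13) + d*T) = √((19 + (-13)² - 20*(-13)) + 44*16) = √((19 + 169 + 260) + 704) = √(448 + 704) = √1152 = 24*√2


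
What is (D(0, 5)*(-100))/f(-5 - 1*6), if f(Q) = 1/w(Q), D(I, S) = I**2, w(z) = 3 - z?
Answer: 0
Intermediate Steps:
f(Q) = 1/(3 - Q)
(D(0, 5)*(-100))/f(-5 - 1*6) = (0**2*(-100))/((-1/(-3 + (-5 - 1*6)))) = (0*(-100))/((-1/(-3 + (-5 - 6)))) = 0/(-1/(-3 - 11)) = 0/(-1/(-14)) = 0/(-1*(-1/14)) = 0/(1/14) = 14*0 = 0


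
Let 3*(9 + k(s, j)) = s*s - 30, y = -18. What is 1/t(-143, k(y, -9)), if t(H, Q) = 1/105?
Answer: 105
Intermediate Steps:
k(s, j) = -19 + s²/3 (k(s, j) = -9 + (s*s - 30)/3 = -9 + (s² - 30)/3 = -9 + (-30 + s²)/3 = -9 + (-10 + s²/3) = -19 + s²/3)
t(H, Q) = 1/105
1/t(-143, k(y, -9)) = 1/(1/105) = 105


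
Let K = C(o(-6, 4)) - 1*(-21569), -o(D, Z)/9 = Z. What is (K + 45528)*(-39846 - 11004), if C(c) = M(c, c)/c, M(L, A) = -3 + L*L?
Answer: -6820112175/2 ≈ -3.4101e+9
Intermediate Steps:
o(D, Z) = -9*Z
M(L, A) = -3 + L**2
C(c) = (-3 + c**2)/c
K = 258397/12 (K = (-9*4 - 3/((-9*4))) - 1*(-21569) = (-36 - 3/(-36)) + 21569 = (-36 - 3*(-1/36)) + 21569 = (-36 + 1/12) + 21569 = -431/12 + 21569 = 258397/12 ≈ 21533.)
(K + 45528)*(-39846 - 11004) = (258397/12 + 45528)*(-39846 - 11004) = (804733/12)*(-50850) = -6820112175/2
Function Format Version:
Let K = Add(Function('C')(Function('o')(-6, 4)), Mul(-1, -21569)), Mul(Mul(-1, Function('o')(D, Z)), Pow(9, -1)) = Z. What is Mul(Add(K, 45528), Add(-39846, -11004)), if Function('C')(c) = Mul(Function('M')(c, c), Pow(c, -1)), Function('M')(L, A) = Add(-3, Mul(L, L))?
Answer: Rational(-6820112175, 2) ≈ -3.4101e+9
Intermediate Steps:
Function('o')(D, Z) = Mul(-9, Z)
Function('M')(L, A) = Add(-3, Pow(L, 2))
Function('C')(c) = Mul(Pow(c, -1), Add(-3, Pow(c, 2))) (Function('C')(c) = Mul(Add(-3, Pow(c, 2)), Pow(c, -1)) = Mul(Pow(c, -1), Add(-3, Pow(c, 2))))
K = Rational(258397, 12) (K = Add(Add(Mul(-9, 4), Mul(-3, Pow(Mul(-9, 4), -1))), Mul(-1, -21569)) = Add(Add(-36, Mul(-3, Pow(-36, -1))), 21569) = Add(Add(-36, Mul(-3, Rational(-1, 36))), 21569) = Add(Add(-36, Rational(1, 12)), 21569) = Add(Rational(-431, 12), 21569) = Rational(258397, 12) ≈ 21533.)
Mul(Add(K, 45528), Add(-39846, -11004)) = Mul(Add(Rational(258397, 12), 45528), Add(-39846, -11004)) = Mul(Rational(804733, 12), -50850) = Rational(-6820112175, 2)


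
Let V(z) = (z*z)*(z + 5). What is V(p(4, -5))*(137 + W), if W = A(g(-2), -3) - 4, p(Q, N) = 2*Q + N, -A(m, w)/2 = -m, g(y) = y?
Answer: 9288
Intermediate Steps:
A(m, w) = 2*m (A(m, w) = -(-2)*m = 2*m)
p(Q, N) = N + 2*Q
V(z) = z**2*(5 + z)
W = -8 (W = 2*(-2) - 4 = -4 - 4 = -8)
V(p(4, -5))*(137 + W) = ((-5 + 2*4)**2*(5 + (-5 + 2*4)))*(137 - 8) = ((-5 + 8)**2*(5 + (-5 + 8)))*129 = (3**2*(5 + 3))*129 = (9*8)*129 = 72*129 = 9288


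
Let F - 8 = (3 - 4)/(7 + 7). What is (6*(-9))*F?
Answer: -2997/7 ≈ -428.14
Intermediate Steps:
F = 111/14 (F = 8 + (3 - 4)/(7 + 7) = 8 - 1/14 = 111/14 ≈ 7.9286)
(6*(-9))*F = (6*(-9))*(111/14) = -54*111/14 = -2997/7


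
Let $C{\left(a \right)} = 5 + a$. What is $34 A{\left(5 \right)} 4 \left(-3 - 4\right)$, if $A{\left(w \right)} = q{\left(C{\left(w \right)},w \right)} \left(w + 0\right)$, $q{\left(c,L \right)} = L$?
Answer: $-23800$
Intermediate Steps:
$A{\left(w \right)} = w^{2}$ ($A{\left(w \right)} = w \left(w + 0\right) = w w = w^{2}$)
$34 A{\left(5 \right)} 4 \left(-3 - 4\right) = 34 \cdot 5^{2} \cdot 4 \left(-3 - 4\right) = 34 \cdot 25 \cdot 4 \left(-7\right) = 850 \left(-28\right) = -23800$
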